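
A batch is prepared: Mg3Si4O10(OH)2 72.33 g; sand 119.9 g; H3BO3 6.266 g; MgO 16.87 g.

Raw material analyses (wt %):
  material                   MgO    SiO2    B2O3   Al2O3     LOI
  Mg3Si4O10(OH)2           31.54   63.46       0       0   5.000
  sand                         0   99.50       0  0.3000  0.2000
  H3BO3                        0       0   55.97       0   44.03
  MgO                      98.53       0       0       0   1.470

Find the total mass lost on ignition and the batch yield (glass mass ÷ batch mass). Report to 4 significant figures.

LOI loss = 6.863 g; glass = 208.5 g; yield = 96.81%

The intermediate values are shown, rounded to four significant figures, between the steps. The whole derivation maintains full float precision in all steps — a single rounding yields each reported value; all derived quantities are rebuilt at exact precision (the totals, four oxide percentages, net glass mass, yield, LOI) from the batch weights on 208.5 g of glass, precisely as stated by the question or the answer.
Loss on ignition, line by line:
  Mg3Si4O10(OH)2: 72.33 × 0.05000 = 3.617 g
  sand: 119.9 × 0.002000 = 0.2398 g
  H3BO3: 6.266 × 0.4403 = 2.759 g
  MgO: 16.87 × 0.01470 = 0.2480 g
Total LOI = 6.863 g
Glass = batch − LOI = 215.4 − 6.863 = 208.5 g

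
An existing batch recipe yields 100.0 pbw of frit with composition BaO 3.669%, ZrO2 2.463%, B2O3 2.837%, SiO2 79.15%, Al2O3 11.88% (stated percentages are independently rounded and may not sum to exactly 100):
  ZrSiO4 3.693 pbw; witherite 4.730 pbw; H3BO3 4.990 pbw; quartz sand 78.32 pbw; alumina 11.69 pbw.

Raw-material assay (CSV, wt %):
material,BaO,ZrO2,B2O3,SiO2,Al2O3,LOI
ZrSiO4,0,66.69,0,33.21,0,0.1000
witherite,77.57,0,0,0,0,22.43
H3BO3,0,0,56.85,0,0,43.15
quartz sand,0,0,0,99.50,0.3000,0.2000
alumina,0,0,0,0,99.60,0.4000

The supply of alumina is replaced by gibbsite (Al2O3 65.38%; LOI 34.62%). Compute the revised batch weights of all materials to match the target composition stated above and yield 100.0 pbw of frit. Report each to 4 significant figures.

The whole derivation carries exact precision throughout — working values are shown, rounded to 4 significant figures, within the worked lines; every reported number is rounded a single time; all derived quantities (ignition loss, totals, the yield, the five compositions, net glass mass) are computed in full precision from the batch weights for 100.0 pbw of glass exactly as shown in either problem or answer.
Per-oxide target masses for 100.0 pbw frit:
  BaO: 3.669% × 100.0 = 3.669 pbw
  ZrO2: 2.463% × 100.0 = 2.463 pbw
  B2O3: 2.837% × 100.0 = 2.837 pbw
  SiO2: 79.15% × 100.0 = 79.15 pbw
  Al2O3: 11.88% × 100.0 = 11.88 pbw
Sums-versus-targets review from the weights as reported, versus the basis set out (oxide sums agree with the targets once rounding is allowed for):
  BaO: 4.730·0.7757 = 3.669 pbw (target 3.669 pbw)
  ZrO2: 3.693·0.6669 = 2.463 pbw (target 2.463 pbw)
  B2O3: 4.990·0.5685 = 2.837 pbw (target 2.837 pbw)
  SiO2: 3.693·0.3321 + 78.32·0.9950 = 79.15 pbw (target 79.15 pbw)
  Al2O3: 78.32·0.003000 + 17.81·0.6538 = 11.88 pbw (target 11.88 pbw)
The glass-mass cross-check: total charge less LOI = 100.0 pbw (the targets, summed, come to 100.0 pbw; basis as stated: 100.0 pbw — gaps are rounding artifacts).
Whole-batch sum: Σ batch = 109.5 pbw; ignition loss, Σ(batch × LOI) = 9.540 pbw; yield = glass ÷ total batch = 91.29%.

Revised batch per 100.0 pbw frit:
  ZrSiO4: 3.693 pbw
  witherite: 4.730 pbw
  H3BO3: 4.990 pbw
  quartz sand: 78.32 pbw
  gibbsite: 17.81 pbw
Total batch = 109.5 pbw; LOI loss = 9.540 pbw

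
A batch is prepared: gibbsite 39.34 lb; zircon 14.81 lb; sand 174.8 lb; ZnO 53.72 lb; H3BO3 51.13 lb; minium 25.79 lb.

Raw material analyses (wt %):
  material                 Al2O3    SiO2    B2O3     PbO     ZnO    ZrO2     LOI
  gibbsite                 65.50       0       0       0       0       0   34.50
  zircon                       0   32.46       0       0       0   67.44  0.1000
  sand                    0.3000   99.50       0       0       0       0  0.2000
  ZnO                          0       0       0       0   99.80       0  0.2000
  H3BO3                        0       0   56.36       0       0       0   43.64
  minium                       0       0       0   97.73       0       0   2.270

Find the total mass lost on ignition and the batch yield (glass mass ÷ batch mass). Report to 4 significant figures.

LOI loss = 36.94 lb; glass = 322.6 lb; yield = 89.73%

In-progress results are displayed (rounded to four significant digits) between the steps. All internal work keeps full precision through the solve. Every reported value takes just one rounding — derived quantities are carried from the weighed amounts at 322.6 lb of glass at exact precision (LOI, glass mass, the yield, the totals, the six compositions) precisely as stated by the problem or the answer.
Loss on ignition, line by line:
  gibbsite: 39.34 × 0.3450 = 13.57 lb
  zircon: 14.81 × 0.001000 = 0.01481 lb
  sand: 174.8 × 0.002000 = 0.3496 lb
  ZnO: 53.72 × 0.002000 = 0.1074 lb
  H3BO3: 51.13 × 0.4364 = 22.31 lb
  minium: 25.79 × 0.02270 = 0.5854 lb
Total LOI = 36.94 lb
Glass = batch − LOI = 359.6 − 36.94 = 322.6 lb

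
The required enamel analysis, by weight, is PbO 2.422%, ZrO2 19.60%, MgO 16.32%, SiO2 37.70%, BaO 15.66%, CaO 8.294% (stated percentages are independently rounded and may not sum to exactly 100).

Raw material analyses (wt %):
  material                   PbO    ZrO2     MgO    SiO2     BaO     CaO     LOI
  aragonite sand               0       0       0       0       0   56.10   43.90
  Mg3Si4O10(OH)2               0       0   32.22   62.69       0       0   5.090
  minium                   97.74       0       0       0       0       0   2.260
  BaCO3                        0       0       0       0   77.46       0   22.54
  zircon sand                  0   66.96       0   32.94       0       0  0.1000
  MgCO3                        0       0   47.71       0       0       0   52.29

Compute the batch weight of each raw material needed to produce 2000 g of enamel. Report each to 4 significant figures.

Batch per 2000 g enamel:
  aragonite sand: 295.7 g
  Mg3Si4O10(OH)2: 895.1 g
  minium: 49.56 g
  BaCO3: 404.3 g
  zircon sand: 585.4 g
  MgCO3: 79.62 g
Total batch = 2310 g; LOI loss = 309.8 g; yield = 86.59%

Mid-chain values are displayed rounded to four significant digits when written out; all internal work keeps exact precision all the way through. Each reported number sees exactly one rounding; derived quantities (yield, glass mass, the six compositions, totals, ignition loss) are rebuilt from the batch weights at 2000 g of glass at exact precision, precisely as stated by either problem or answer.
Target oxide masses per 2000 g enamel:
  PbO: 2.422% × 2000 = 48.44 g
  ZrO2: 19.60% × 2000 = 392.0 g
  MgO: 16.32% × 2000 = 326.4 g
  SiO2: 37.70% × 2000 = 754.0 g
  BaO: 15.66% × 2000 = 313.2 g
  CaO: 8.294% × 2000 = 165.9 g
Mass-balance tally per oxide on the weights just shown, on the stated basis (summed amounts equal target values modulo rounding of the values):
  PbO: 49.56·0.9774 = 48.44 g (target 48.44 g)
  ZrO2: 585.4·0.6696 = 392.0 g (target 392.0 g)
  MgO: 895.1·0.3222 + 79.62·0.4771 = 326.4 g (target 326.4 g)
  SiO2: 895.1·0.6269 + 585.4·0.3294 = 754.0 g (target 754.0 g)
  BaO: 404.3·0.7746 = 313.2 g (target 313.2 g)
  CaO: 295.7·0.5610 = 165.9 g (target 165.9 g)
Glass-mass sanity pass: whole batch net of LOI = 2000 g (the Σ of target masses is 2000 g; versus the stated basis of 2000 g — differing by rounding only).
Summing the batch: Σ batch = 2310 g; ignition loss, Σ(batch × LOI) = 309.8 g; yield: glass divided by total = 86.59%.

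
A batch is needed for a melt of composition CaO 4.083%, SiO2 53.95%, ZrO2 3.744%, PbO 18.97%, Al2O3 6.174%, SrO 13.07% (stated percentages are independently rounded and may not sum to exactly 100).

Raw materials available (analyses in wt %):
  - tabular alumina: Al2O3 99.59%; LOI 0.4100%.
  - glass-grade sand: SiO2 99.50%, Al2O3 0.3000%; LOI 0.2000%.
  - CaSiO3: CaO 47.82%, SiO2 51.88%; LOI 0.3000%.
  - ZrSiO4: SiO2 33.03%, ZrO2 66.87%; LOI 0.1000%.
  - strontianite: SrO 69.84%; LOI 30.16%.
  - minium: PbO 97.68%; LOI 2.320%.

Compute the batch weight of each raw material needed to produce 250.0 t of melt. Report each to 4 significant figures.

Full precision is kept from first step to last. Rounding to 4 significant figures extends to every intermediate as shown — every reported figure carries a single rounding. The derived quantities (LOI, the yield, the six compositions, glass mass, the totals) are recomputed starting from the weights on 250.0 t of glass in full float precision, as quoted within either problem or answer.
Per-oxide target masses for 250.0 t melt:
  CaO: 4.083% × 250.0 = 10.21 t
  SiO2: 53.95% × 250.0 = 134.9 t
  ZrO2: 3.744% × 250.0 = 9.360 t
  PbO: 18.97% × 250.0 = 47.42 t
  Al2O3: 6.174% × 250.0 = 15.44 t
  SrO: 13.07% × 250.0 = 32.67 t
Sums-versus-targets review from the weights as reported, relative to the basis at hand (each sum matches its target mass up to rounding of the answer):
  CaO: 21.35·0.4782 = 10.21 t (target 10.21 t)
  SiO2: 119.8·0.9950 + 21.35·0.5188 + 14.00·0.3303 = 134.9 t (target 134.9 t)
  ZrO2: 14.00·0.6687 = 9.362 t (target 9.360 t)
  PbO: 48.55·0.9768 = 47.42 t (target 47.42 t)
  Al2O3: 15.14·0.9959 + 119.8·0.003000 = 15.44 t (target 15.44 t)
  SrO: 46.79·0.6984 = 32.68 t (target 32.67 t)
Glass-mass sanity pass: Σ batch − LOI loss = 250.0 t (the targets, summed, come to 250.0 t; with the basis standing at 250.0 t — any gap is answer rounding).
Adding the batch up: Σ batch = 265.6 t; LOI loss = Σ batch·LOI = 15.62 t; yield, glass over the total, = 94.12%.

Batch per 250.0 t melt:
  tabular alumina: 15.14 t
  glass-grade sand: 119.8 t
  CaSiO3: 21.35 t
  ZrSiO4: 14.00 t
  strontianite: 46.79 t
  minium: 48.55 t
Total batch = 265.6 t; LOI loss = 15.62 t; yield = 94.12%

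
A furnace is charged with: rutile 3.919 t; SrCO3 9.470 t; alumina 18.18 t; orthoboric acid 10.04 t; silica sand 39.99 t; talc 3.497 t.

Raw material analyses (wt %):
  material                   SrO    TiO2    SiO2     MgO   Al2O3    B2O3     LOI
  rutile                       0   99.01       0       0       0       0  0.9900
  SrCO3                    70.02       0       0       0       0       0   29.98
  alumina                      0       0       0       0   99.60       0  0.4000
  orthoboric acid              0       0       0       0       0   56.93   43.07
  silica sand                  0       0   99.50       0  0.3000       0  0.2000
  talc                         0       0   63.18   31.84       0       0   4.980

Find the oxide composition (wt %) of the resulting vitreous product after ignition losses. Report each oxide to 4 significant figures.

Glass mass = 77.57 t (batch 85.10 − LOI 7.529).
Composition: SrO 8.549%, TiO2 5.002%, SiO2 54.15%, MgO 1.435%, Al2O3 23.50%, B2O3 7.369%

Working values are printed with 4-significant-figure rounding when written out; the whole derivation holds exact precision in every operation. Exactly one rounding goes into every reported value — the derived quantities are recomputed at full precision (glass mass, LOI, the six compositions, yield, the totals) from the weighed amounts at 77.57 t of glass, as quoted within question or answer.
Mass of each oxide from the mix:
  SrO: 9.470·0.7002 = 6.631 t
  TiO2: 3.919·0.9901 = 3.880 t
  SiO2: 39.99·0.9950 + 3.497·0.6318 = 42.00 t
  MgO: 3.497·0.3184 = 1.113 t
  Al2O3: 18.18·0.9960 + 39.99·0.003000 = 18.23 t
  B2O3: 10.04·0.5693 = 5.716 t
LOI: 3.919·0.009900 + 9.470·0.2998 + 18.18·0.004000 + 10.04·0.4307 + 39.99·0.002000 + 3.497·0.04980 = 7.529 t
The glass mass, total less LOI, = 85.10 − 7.529 = 77.57 t (matching Σ of the oxides)
percent by weight: oxide/glass ×100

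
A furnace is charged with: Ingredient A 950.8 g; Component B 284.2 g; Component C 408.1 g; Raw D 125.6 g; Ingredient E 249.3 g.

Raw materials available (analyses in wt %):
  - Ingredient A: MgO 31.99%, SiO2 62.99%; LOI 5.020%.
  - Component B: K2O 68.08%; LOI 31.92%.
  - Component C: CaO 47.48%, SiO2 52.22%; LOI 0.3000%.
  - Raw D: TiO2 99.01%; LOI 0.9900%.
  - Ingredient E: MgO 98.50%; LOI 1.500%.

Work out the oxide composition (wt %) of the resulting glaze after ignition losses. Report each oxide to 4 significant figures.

Glass mass = 1873 g (batch 2018 − LOI 144.7).
Composition: MgO 29.34%, CaO 10.34%, TiO2 6.638%, SiO2 43.35%, K2O 10.33%

The whole derivation carries full float precision at every stage. Values along the way are displayed, with 4-significant-figure rounding, in the printout. Every reported result is rounded only once — all derived quantities are carried from the batch weights per 1873 g of glass in exact precision (yield, the totals, the five compositions, net glass mass, LOI), exactly as printed in either problem or answer.
Mass of each oxide from the mix:
  MgO: 950.8·0.3199 + 249.3·0.9850 = 549.7 g
  CaO: 408.1·0.4748 = 193.8 g
  TiO2: 125.6·0.9901 = 124.4 g
  SiO2: 950.8·0.6299 + 408.1·0.5222 = 812.0 g
  K2O: 284.2·0.6808 = 193.5 g
LOI: 950.8·0.05020 + 284.2·0.3192 + 408.1·0.003000 + 125.6·0.009900 + 249.3·0.01500 = 144.7 g
Net of LOI, the glass mass = 2018 − 144.7 = 1873 g (= the summed oxide contributions)
percent share: oxide ÷ glass, ×100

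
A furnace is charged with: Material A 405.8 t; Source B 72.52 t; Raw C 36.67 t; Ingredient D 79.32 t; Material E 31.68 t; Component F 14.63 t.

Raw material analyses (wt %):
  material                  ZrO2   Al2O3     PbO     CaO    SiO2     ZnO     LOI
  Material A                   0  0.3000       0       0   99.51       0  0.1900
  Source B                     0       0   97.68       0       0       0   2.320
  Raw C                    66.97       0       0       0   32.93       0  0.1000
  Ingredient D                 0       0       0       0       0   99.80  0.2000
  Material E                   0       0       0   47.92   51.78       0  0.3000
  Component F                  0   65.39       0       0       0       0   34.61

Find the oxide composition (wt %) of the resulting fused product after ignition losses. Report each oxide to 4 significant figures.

Every computation keeps full precision from start to finish; working values are rounded off to 4 significant figures when displayed; exactly one rounding is applied to every reported result. The derived quantities, including LOI, six oxide percentages, net glass mass, the yield, totals, are re-derived using the weight values per 632.8 t of glass at exact precision, as written in the problem or answer text.
Per-oxide mass from batch:
  ZrO2: 36.67·0.6697 = 24.56 t
  Al2O3: 405.8·0.003000 + 14.63·0.6539 = 10.78 t
  PbO: 72.52·0.9768 = 70.84 t
  CaO: 31.68·0.4792 = 15.18 t
  SiO2: 405.8·0.9951 + 36.67·0.3293 + 31.68·0.5178 = 432.3 t
  ZnO: 79.32·0.9980 = 79.16 t
LOI: 405.8·0.001900 + 72.52·0.02320 + 36.67·0.001000 + 79.32·0.002000 + 31.68·0.003000 + 14.63·0.3461 = 7.807 t
Net of LOI, the glass mass = 640.6 − 7.807 = 632.8 t (matching Σ of the oxides)
percent by weight: oxide/glass ×100

Glass mass = 632.8 t (batch 640.6 − LOI 7.807).
Composition: ZrO2 3.881%, Al2O3 1.704%, PbO 11.19%, CaO 2.399%, SiO2 68.31%, ZnO 12.51%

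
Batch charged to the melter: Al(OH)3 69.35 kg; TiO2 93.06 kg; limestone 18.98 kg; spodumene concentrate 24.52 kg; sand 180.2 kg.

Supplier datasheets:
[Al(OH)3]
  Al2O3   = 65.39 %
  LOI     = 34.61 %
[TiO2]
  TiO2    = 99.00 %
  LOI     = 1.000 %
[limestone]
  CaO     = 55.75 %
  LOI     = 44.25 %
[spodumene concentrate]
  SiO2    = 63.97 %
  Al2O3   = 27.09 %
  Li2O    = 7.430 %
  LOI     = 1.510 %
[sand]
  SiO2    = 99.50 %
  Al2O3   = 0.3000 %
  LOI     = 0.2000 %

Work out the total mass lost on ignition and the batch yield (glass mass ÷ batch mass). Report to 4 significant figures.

LOI loss = 34.06 kg; glass = 352.0 kg; yield = 91.18%

All arithmetic keeps exact precision in all steps. Intermediates are shown (rounded to four significant figures) on the page; exactly one rounding goes into every reported value — the derived quantities, which include net glass mass, yield, five oxide percentages, LOI, totals, are rebuilt in exact precision, precisely as stated by the problem or answer text, using the weight values for 352.0 kg of glass.
Each material's LOI contribution:
  Al(OH)3: 69.35 × 0.3461 = 24.00 kg
  TiO2: 93.06 × 0.01000 = 0.9306 kg
  limestone: 18.98 × 0.4425 = 8.399 kg
  spodumene concentrate: 24.52 × 0.01510 = 0.3703 kg
  sand: 180.2 × 0.002000 = 0.3604 kg
Total LOI = 34.06 kg
Glass = batch − LOI = 386.1 − 34.06 = 352.0 kg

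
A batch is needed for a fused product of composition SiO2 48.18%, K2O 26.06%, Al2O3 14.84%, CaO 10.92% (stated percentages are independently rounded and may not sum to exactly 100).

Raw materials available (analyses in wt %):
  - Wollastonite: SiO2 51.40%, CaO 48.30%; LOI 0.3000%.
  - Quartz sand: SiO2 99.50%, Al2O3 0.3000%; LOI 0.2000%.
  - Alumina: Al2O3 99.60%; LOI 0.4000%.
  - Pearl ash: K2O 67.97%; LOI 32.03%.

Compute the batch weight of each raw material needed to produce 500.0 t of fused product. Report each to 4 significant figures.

Batch per 500.0 t fused product:
  Wollastonite: 113.0 t
  Quartz sand: 183.7 t
  Alumina: 73.94 t
  Pearl ash: 191.7 t
Total batch = 562.3 t; LOI loss = 62.40 t; yield = 88.90%

Mid-chain values are shown rounded off to 4 significant digits between the steps. The whole derivation keeps exact precision from start to finish — every reported number receives exactly one rounding. Derived quantities, which include net glass mass, ignition loss, totals, yield, the four compositions, are recomputed in exact precision, exactly as printed in problem or answer, from the batch weights per 500.0 t of glass.
Oxide mass targets, per 500.0 t fused product:
  SiO2: 48.18% × 500.0 = 240.9 t
  K2O: 26.06% × 500.0 = 130.3 t
  Al2O3: 14.84% × 500.0 = 74.20 t
  CaO: 10.92% × 500.0 = 54.60 t
Sums-versus-targets review working from each reported weight, against the basis in use (every target is met by its sum inside rounding margins):
  SiO2: 113.0·0.5140 + 183.7·0.9950 = 240.9 t (target 240.9 t)
  K2O: 191.7·0.6797 = 130.3 t (target 130.3 t)
  Al2O3: 183.7·0.003000 + 73.94·0.9960 = 74.20 t (target 74.20 t)
  CaO: 113.0·0.4830 = 54.58 t (target 54.60 t)
The glass-mass cross-check: the batch minus its LOI: 499.9 t (per-oxide target masses sum to 500.0 t; against the stated basis, 500.0 t — differing by rounding only).
Adding the batch up: Σ batch = 562.3 t; LOI loss = Σ batch·LOI = 62.40 t; as yield: glass ÷ batch → 88.90%.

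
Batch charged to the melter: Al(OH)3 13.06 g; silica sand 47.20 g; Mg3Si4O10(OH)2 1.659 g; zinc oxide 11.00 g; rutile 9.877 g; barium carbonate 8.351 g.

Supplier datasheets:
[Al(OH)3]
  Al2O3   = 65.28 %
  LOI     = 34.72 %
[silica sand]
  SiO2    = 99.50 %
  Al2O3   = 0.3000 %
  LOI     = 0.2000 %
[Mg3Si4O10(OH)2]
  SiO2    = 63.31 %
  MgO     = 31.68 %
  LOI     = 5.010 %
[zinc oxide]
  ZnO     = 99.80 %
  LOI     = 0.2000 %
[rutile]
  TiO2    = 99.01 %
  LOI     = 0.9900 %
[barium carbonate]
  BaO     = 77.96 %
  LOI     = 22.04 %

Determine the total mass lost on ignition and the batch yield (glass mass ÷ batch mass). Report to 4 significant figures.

Values along the way appear rounded to 4 significant digits as written; each numeric step holds exact precision at all times — a single rounding produces each reported figure — all derived quantities (the six compositions, yield, ignition loss, glass mass, the totals) are computed from the batch weights per 84.47 g of glass in full float precision as written in problem or answer.
Material-by-material LOI:
  Al(OH)3: 13.06 × 0.3472 = 4.534 g
  silica sand: 47.20 × 0.002000 = 0.09440 g
  Mg3Si4O10(OH)2: 1.659 × 0.05010 = 0.08312 g
  zinc oxide: 11.00 × 0.002000 = 0.02200 g
  rutile: 9.877 × 0.009900 = 0.09778 g
  barium carbonate: 8.351 × 0.2204 = 1.841 g
Total LOI = 6.672 g
Glass = batch − LOI = 91.15 − 6.672 = 84.47 g

LOI loss = 6.672 g; glass = 84.47 g; yield = 92.68%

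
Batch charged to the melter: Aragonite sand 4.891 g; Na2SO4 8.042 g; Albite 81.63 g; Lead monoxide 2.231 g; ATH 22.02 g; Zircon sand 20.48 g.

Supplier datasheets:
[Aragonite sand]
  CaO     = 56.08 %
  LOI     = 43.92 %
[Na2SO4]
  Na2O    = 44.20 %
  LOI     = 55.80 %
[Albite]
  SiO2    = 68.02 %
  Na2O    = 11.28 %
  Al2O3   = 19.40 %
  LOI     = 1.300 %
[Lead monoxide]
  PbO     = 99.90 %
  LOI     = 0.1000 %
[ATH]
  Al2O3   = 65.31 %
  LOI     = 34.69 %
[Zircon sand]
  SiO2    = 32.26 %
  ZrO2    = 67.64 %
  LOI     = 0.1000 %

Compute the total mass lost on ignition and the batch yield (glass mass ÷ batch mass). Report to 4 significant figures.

Full precision is held from start to finish; working values are displayed rounded off to 4 significant figures within the worked lines — exactly one rounding is applied to every reported result — all derived quantities (the yield, ignition loss, totals, net glass mass, the six compositions) are rebuilt starting from the weights on 123.9 g of glass in full precision, as they appear in question or answer.
Ignition loss by material:
  Aragonite sand: 4.891 × 0.4392 = 2.148 g
  Na2SO4: 8.042 × 0.5580 = 4.487 g
  Albite: 81.63 × 0.01300 = 1.061 g
  Lead monoxide: 2.231 × 0.001000 = 0.002231 g
  ATH: 22.02 × 0.3469 = 7.639 g
  Zircon sand: 20.48 × 0.001000 = 0.02048 g
Total LOI = 15.36 g
Glass = batch − LOI = 139.3 − 15.36 = 123.9 g

LOI loss = 15.36 g; glass = 123.9 g; yield = 88.97%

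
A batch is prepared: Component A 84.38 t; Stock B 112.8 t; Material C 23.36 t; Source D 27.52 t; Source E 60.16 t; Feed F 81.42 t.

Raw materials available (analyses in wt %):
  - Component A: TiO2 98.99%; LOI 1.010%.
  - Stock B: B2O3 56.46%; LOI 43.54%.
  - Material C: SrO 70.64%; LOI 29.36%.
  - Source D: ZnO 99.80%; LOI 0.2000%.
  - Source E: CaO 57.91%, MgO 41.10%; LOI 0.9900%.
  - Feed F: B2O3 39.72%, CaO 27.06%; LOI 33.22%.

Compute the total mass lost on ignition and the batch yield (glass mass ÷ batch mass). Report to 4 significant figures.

All arithmetic runs at full float precision through every step. Working values are shown rounded to four significant figures when written out. Every reported result takes just one rounding — all derived quantities are recomputed in full precision (ignition loss, the six compositions, the yield, net glass mass, totals) from the batch weights per 305.1 t of glass, as given in problem or answer.
Each material's LOI contribution:
  Component A: 84.38 × 0.01010 = 0.8522 t
  Stock B: 112.8 × 0.4354 = 49.11 t
  Material C: 23.36 × 0.2936 = 6.858 t
  Source D: 27.52 × 0.002000 = 0.05504 t
  Source E: 60.16 × 0.009900 = 0.5956 t
  Feed F: 81.42 × 0.3322 = 27.05 t
Total LOI = 84.52 t
Glass = batch − LOI = 389.6 − 84.52 = 305.1 t

LOI loss = 84.52 t; glass = 305.1 t; yield = 78.31%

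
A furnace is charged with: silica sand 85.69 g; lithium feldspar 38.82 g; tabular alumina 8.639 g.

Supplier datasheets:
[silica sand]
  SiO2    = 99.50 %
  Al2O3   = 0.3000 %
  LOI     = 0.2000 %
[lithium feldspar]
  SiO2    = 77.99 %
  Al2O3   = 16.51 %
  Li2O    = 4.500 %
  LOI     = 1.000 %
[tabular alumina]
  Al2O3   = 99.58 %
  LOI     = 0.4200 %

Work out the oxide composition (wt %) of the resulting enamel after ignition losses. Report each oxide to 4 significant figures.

The whole derivation maintains exact precision through every step; working values are displayed rounded to four significant digits when written out. Each reported value includes exactly one rounding. All derived quantities (totals, yield, net glass mass, the three compositions, LOI) are recomputed using the weight values per 132.6 g of glass at exact precision as written in the problem or the answer.
Mass of each oxide from the mix:
  SiO2: 85.69·0.9950 + 38.82·0.7799 = 115.5 g
  Al2O3: 85.69·0.003000 + 38.82·0.1651 + 8.639·0.9958 = 15.27 g
  Li2O: 38.82·0.04500 = 1.747 g
LOI: 85.69·0.002000 + 38.82·0.01000 + 8.639·0.004200 = 0.5959 g
Resulting glass, batch − LOI: 133.1 − 0.5959 = 132.6 g (matching Σ of the oxides)
percent by weight: oxide/glass ×100

Glass mass = 132.6 g (batch 133.1 − LOI 0.5959).
Composition: SiO2 87.16%, Al2O3 11.52%, Li2O 1.318%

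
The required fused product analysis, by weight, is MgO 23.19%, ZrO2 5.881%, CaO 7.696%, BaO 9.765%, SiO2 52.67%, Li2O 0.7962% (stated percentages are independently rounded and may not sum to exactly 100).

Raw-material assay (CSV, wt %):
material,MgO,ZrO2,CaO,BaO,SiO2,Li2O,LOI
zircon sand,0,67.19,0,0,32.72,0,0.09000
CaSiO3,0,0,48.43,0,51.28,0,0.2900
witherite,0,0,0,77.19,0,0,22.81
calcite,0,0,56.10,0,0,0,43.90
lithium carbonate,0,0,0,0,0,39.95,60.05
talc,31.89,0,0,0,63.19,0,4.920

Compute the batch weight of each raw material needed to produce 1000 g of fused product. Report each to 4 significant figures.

All internal work keeps full float precision at all times. Values along the way are shown, rounded to 4 significant figures, in the printout — every reported value carries a single rounding. All derived quantities, including glass mass, the six compositions, the yield, the totals, LOI, are recomputed from the batch weights for 1000 g of glass at full precision, precisely as stated by the question or the answer.
Oxide mass targets, per 1000 g fused product:
  MgO: 23.19% × 1000 = 231.9 g
  ZrO2: 5.881% × 1000 = 58.81 g
  CaO: 7.696% × 1000 = 76.96 g
  BaO: 9.765% × 1000 = 97.65 g
  SiO2: 52.67% × 1000 = 526.7 g
  Li2O: 0.7962% × 1000 = 7.962 g
Oxide-by-oxide audit on the weights just shown, per the basis as stated (delivered sums recover each target given rounding of the digits):
  MgO: 727.2·0.3189 = 231.9 g (target 231.9 g)
  ZrO2: 87.53·0.6719 = 58.81 g (target 58.81 g)
  CaO: 75.18·0.4843 + 72.28·0.5610 = 76.96 g (target 76.96 g)
  BaO: 126.5·0.7719 = 97.65 g (target 97.65 g)
  SiO2: 87.53·0.3272 + 75.18·0.5128 + 727.2·0.6319 = 526.7 g (target 526.7 g)
  Li2O: 19.93·0.3995 = 7.962 g (target 7.962 g)
Glass mass check: Σ batch − LOI loss = 1000 g (summing oxide targets gives 1000 g; stated basis 1000 g — deltas are rounding alone).
Total batch = Σ batch = 1109 g; the LOI term Σ batch·LOI equals 108.6 g; the yield ratio, glass ÷ batch: 90.20%.

Batch per 1000 g fused product:
  zircon sand: 87.53 g
  CaSiO3: 75.18 g
  witherite: 126.5 g
  calcite: 72.28 g
  lithium carbonate: 19.93 g
  talc: 727.2 g
Total batch = 1109 g; LOI loss = 108.6 g; yield = 90.20%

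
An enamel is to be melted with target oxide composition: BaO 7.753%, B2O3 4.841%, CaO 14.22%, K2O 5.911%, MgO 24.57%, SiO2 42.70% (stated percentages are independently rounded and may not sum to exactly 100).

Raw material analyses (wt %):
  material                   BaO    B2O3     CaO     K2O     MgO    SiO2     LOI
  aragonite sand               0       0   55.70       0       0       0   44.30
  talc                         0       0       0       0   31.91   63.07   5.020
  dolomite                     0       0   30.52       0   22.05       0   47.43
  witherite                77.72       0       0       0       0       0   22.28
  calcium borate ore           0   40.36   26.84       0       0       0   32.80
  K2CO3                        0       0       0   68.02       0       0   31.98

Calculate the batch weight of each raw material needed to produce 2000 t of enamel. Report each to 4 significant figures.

All arithmetic keeps full float precision through the solve — in-progress results are shown rounded to 4 significant figures in the printout; every reported number is rounded once only — the derived quantities (yield, ignition loss, six oxide percentages, the totals, glass mass) are recomputed using the weight values per 2000 t of glass at full precision exactly as shown in the problem or answer text.
Target masses of each oxide per 2000 t enamel:
  BaO: 7.753% × 2000 = 155.1 t
  B2O3: 4.841% × 2000 = 96.82 t
  CaO: 14.22% × 2000 = 284.4 t
  K2O: 5.911% × 2000 = 118.2 t
  MgO: 24.57% × 2000 = 491.4 t
  SiO2: 42.70% × 2000 = 854.0 t
Oxide-by-oxide audit from the weights as reported, on the stated basis (sums match the target masses net of answer rounding effects):
  BaO: 199.5·0.7772 = 155.1 t (target 155.1 t)
  B2O3: 239.9·0.4036 = 96.82 t (target 96.82 t)
  CaO: 247.6·0.5570 + 269.0·0.3052 + 239.9·0.2684 = 284.4 t (target 284.4 t)
  K2O: 173.8·0.6802 = 118.2 t (target 118.2 t)
  MgO: 1354·0.3191 + 269.0·0.2205 = 491.4 t (target 491.4 t)
  SiO2: 1354·0.6307 = 854.0 t (target 854.0 t)
Glass-mass bookkeeping: the batch minus its LOI: 2000 t (the targets, summed, come to 2000 t; basis as stated: 2000 t — gaps are rounding artifacts).
Adding the batch up: Σ batch = 2484 t; loss to ignition Σ batch·LOI = 484.0 t; yield, glass over the total, = 80.52%.

Batch per 2000 t enamel:
  aragonite sand: 247.6 t
  talc: 1354 t
  dolomite: 269.0 t
  witherite: 199.5 t
  calcium borate ore: 239.9 t
  K2CO3: 173.8 t
Total batch = 2484 t; LOI loss = 484.0 t; yield = 80.52%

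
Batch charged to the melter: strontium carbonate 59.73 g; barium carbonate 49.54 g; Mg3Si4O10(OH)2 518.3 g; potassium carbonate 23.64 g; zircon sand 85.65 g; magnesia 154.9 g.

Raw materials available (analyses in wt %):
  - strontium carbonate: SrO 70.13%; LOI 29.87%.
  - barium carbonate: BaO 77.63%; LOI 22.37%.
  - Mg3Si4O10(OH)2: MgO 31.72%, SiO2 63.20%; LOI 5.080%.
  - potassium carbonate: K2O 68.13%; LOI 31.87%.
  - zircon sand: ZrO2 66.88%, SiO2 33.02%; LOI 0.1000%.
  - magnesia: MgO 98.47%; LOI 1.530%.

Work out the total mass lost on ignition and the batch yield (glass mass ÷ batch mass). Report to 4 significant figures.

LOI loss = 65.24 g; glass = 826.5 g; yield = 92.68%

Mid-chain values are shown rounded off to 4 significant digits across the worked steps; full float precision is kept at each step — every reported figure is rounded only once — all derived quantities, including the totals, the yield, the six compositions, ignition loss, net glass mass, are carried starting from the weights at 826.5 g of glass at full float precision exactly as printed in problem or answer.
Loss on ignition, line by line:
  strontium carbonate: 59.73 × 0.2987 = 17.84 g
  barium carbonate: 49.54 × 0.2237 = 11.08 g
  Mg3Si4O10(OH)2: 518.3 × 0.05080 = 26.33 g
  potassium carbonate: 23.64 × 0.3187 = 7.534 g
  zircon sand: 85.65 × 0.001000 = 0.08565 g
  magnesia: 154.9 × 0.01530 = 2.370 g
Total LOI = 65.24 g
Glass = batch − LOI = 891.8 − 65.24 = 826.5 g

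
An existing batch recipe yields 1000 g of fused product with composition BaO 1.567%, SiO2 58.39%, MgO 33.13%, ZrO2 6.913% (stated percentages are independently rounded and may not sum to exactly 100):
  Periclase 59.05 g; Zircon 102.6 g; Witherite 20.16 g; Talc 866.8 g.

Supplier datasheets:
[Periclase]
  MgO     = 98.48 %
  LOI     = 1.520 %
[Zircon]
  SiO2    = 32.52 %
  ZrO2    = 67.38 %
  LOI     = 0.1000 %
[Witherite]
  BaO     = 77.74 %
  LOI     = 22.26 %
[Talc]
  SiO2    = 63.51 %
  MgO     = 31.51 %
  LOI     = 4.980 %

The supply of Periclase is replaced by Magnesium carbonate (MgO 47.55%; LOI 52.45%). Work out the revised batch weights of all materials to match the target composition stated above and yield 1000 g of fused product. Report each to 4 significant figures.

Revised batch per 1000 g fused product:
  Magnesium carbonate: 122.3 g
  Zircon: 102.6 g
  Witherite: 20.16 g
  Talc: 866.8 g
Total batch = 1112 g; LOI loss = 111.9 g

Mid-chain values appear rounded off to 4 significant figures as written; every computation holds full float precision all the way through — each reported value includes exactly one rounding. All derived quantities (the yield, LOI, the four compositions, the totals, net glass mass) are recomputed using the weight values per 1000 g of glass in full float precision exactly as printed in either problem or answer.
Target masses of each oxide per 1000 g fused product:
  BaO: 1.567% × 1000 = 15.67 g
  SiO2: 58.39% × 1000 = 583.9 g
  MgO: 33.13% × 1000 = 331.3 g
  ZrO2: 6.913% × 1000 = 69.13 g
Verifying the oxide balance from the weights as reported, for the quoted basis mass (summed amounts equal target values up to rounding of the answer):
  BaO: 20.16·0.7774 = 15.67 g (target 15.67 g)
  SiO2: 102.6·0.3252 + 866.8·0.6351 = 583.9 g (target 583.9 g)
  MgO: 122.3·0.4755 + 866.8·0.3151 = 331.3 g (target 331.3 g)
  ZrO2: 102.6·0.6738 = 69.13 g (target 69.13 g)
Consistency of the glass mass: total charge less LOI = 1000 g (per-oxide target masses sum to 1000 g; with the basis standing at 1000 g — differing by rounding only).
Total batch = Σ batch = 1112 g; the LOI term Σ batch·LOI equals 111.9 g; yield, glass over the total, = 89.94%.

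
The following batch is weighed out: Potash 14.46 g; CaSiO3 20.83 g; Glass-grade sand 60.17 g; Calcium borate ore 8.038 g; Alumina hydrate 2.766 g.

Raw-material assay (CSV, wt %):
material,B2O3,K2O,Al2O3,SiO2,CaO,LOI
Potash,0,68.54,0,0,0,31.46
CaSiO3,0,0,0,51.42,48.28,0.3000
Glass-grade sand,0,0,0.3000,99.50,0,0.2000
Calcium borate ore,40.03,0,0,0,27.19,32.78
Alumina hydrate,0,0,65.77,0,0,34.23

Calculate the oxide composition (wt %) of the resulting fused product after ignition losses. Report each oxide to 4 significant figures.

Working values are printed, rounded to four significant digits, in the working; the whole derivation keeps exact precision in every operation — every reported figure includes exactly one rounding — derived quantities (the totals, the yield, ignition loss, net glass mass, five oxide percentages) are rebuilt in full float precision from the batch weights for 97.95 g of glass, as they appear in question or answer.
Delivered oxide masses:
  B2O3: 8.038·0.4003 = 3.218 g
  K2O: 14.46·0.6854 = 9.911 g
  Al2O3: 60.17·0.003000 + 2.766·0.6577 = 2.000 g
  SiO2: 20.83·0.5142 + 60.17·0.9950 = 70.58 g
  CaO: 20.83·0.4828 + 8.038·0.2719 = 12.24 g
LOI: 14.46·0.3146 + 20.83·0.003000 + 60.17·0.002000 + 8.038·0.3278 + 2.766·0.3423 = 8.314 g
Glass mass = batch − LOI = 106.3 − 8.314 = 97.95 g (= Σ oxide masses)
wt %: oxide over glass, times 100

Glass mass = 97.95 g (batch 106.3 − LOI 8.314).
Composition: B2O3 3.285%, K2O 10.12%, Al2O3 2.042%, SiO2 72.06%, CaO 12.50%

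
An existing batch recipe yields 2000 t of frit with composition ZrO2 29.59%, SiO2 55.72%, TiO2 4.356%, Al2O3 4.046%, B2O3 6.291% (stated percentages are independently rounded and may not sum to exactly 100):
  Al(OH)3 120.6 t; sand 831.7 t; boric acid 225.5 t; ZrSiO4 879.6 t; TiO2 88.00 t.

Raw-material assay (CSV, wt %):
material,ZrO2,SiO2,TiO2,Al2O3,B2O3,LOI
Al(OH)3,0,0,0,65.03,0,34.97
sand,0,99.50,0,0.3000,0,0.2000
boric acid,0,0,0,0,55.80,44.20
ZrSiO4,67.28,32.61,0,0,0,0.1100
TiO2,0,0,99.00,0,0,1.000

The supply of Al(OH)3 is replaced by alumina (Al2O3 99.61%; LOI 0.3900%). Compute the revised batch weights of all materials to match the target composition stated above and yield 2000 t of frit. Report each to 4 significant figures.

Revised batch per 2000 t frit:
  alumina: 78.73 t
  sand: 831.7 t
  boric acid: 225.5 t
  ZrSiO4: 879.6 t
  TiO2: 88.00 t
Total batch = 2104 t; LOI loss = 103.5 t

Mid-chain values are printed, rounded to 4 significant digits, on the page — the whole derivation runs at full precision throughout; each reported number takes just one rounding; all derived quantities (totals, LOI, yield, the five compositions, glass mass) are computed at exact precision using the weight values for 2000 t of glass exactly as printed in the question or the answer.
Target oxide masses per 2000 t frit:
  ZrO2: 29.59% × 2000 = 591.8 t
  SiO2: 55.72% × 2000 = 1114 t
  TiO2: 4.356% × 2000 = 87.12 t
  Al2O3: 4.046% × 2000 = 80.92 t
  B2O3: 6.291% × 2000 = 125.8 t
Oxide-by-oxide audit applying the batch weights above, under the basis named above (target by target, the sums agree within answer rounding):
  ZrO2: 879.6·0.6728 = 591.8 t (target 591.8 t)
  SiO2: 831.7·0.9950 + 879.6·0.3261 = 1114 t (target 1114 t)
  TiO2: 88.00·0.9900 = 87.12 t (target 87.12 t)
  Al2O3: 78.73·0.9961 + 831.7·0.003000 = 80.92 t (target 80.92 t)
  B2O3: 225.5·0.5580 = 125.8 t (target 125.8 t)
Consistency of the glass mass: batch total minus LOI = 2000 t (targets for the oxides total 2000 t; stated basis 2000 t — a pure rounding effect).
Adding the batch up: Σ batch = 2104 t; LOI loss = Σ batch·LOI = 103.5 t; yield: glass divided by total = 95.08%.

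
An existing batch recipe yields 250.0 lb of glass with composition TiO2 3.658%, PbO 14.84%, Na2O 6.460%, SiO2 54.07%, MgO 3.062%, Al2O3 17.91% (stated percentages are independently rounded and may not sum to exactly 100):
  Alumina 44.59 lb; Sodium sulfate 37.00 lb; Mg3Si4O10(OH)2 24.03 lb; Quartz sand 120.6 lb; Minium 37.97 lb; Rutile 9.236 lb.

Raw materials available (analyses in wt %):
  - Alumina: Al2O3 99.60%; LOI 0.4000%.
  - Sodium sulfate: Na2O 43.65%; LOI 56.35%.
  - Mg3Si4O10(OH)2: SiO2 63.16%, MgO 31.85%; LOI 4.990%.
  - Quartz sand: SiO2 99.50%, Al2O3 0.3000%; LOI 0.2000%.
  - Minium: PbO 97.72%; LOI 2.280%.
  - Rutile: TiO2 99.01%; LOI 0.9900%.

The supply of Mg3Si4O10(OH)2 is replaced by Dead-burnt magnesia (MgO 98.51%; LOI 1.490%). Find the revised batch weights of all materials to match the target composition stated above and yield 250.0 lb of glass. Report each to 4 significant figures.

Working values appear (rounded to four significant digits) alongside each step; the working math holds full precision at all times. A single rounding finalizes each reported figure — the derived quantities (the totals, six oxide percentages, ignition loss, the yield, glass mass) are rebuilt in exact precision using the weight values per 250.0 lb of glass, exactly as shown in either problem or answer.
Oxide-by-oxide targets in 250.0 lb glass:
  TiO2: 3.658% × 250.0 = 9.145 lb
  PbO: 14.84% × 250.0 = 37.10 lb
  Na2O: 6.460% × 250.0 = 16.15 lb
  SiO2: 54.07% × 250.0 = 135.2 lb
  MgO: 3.062% × 250.0 = 7.655 lb
  Al2O3: 17.91% × 250.0 = 44.78 lb
Oxide-by-oxide audit on the weights just shown, at the basis given (oxide sums agree with the targets up to rounding of the answer):
  TiO2: 9.236·0.9901 = 9.145 lb (target 9.145 lb)
  PbO: 37.97·0.9772 = 37.10 lb (target 37.10 lb)
  Na2O: 37.00·0.4365 = 16.15 lb (target 16.15 lb)
  SiO2: 135.9·0.9950 = 135.2 lb (target 135.2 lb)
  MgO: 7.771·0.9851 = 7.655 lb (target 7.655 lb)
  Al2O3: 44.55·0.9960 + 135.9·0.003000 = 44.78 lb (target 44.78 lb)
Glass-mass closure: total charge less LOI = 250.1 lb (oxide target masses add up to 250.0 lb; against the stated basis, 250.0 lb — any gap is answer rounding).
Total batch = Σ batch = 272.4 lb; LOI loss = Σ batch·LOI = 22.37 lb; as yield: glass ÷ batch → 91.79%.

Revised batch per 250.0 lb glass:
  Alumina: 44.55 lb
  Sodium sulfate: 37.00 lb
  Dead-burnt magnesia: 7.771 lb
  Quartz sand: 135.9 lb
  Minium: 37.97 lb
  Rutile: 9.236 lb
Total batch = 272.4 lb; LOI loss = 22.37 lb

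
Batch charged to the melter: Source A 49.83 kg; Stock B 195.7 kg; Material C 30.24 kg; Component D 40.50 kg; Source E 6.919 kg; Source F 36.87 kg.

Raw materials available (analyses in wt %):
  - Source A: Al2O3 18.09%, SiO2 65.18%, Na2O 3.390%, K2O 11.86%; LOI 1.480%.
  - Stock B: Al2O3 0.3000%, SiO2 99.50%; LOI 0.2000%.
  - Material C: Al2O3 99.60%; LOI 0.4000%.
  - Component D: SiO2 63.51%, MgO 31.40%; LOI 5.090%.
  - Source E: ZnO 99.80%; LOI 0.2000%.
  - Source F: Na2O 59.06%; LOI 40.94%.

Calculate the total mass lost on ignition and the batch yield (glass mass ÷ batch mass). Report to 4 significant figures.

Values along the way are displayed rounded to four significant digits in the printout — all internal work carries full float precision from first step to last. Every reported figure takes just one rounding. The derived quantities (the totals, the six compositions, yield, ignition loss, net glass mass) are computed using the weight values at 341.6 kg of glass at full float precision, as written in either problem or answer.
LOI of each material in turn:
  Source A: 49.83 × 0.01480 = 0.7375 kg
  Stock B: 195.7 × 0.002000 = 0.3914 kg
  Material C: 30.24 × 0.004000 = 0.1210 kg
  Component D: 40.50 × 0.05090 = 2.061 kg
  Source E: 6.919 × 0.002000 = 0.01384 kg
  Source F: 36.87 × 0.4094 = 15.09 kg
Total LOI = 18.42 kg
Glass = batch − LOI = 360.1 − 18.42 = 341.6 kg

LOI loss = 18.42 kg; glass = 341.6 kg; yield = 94.88%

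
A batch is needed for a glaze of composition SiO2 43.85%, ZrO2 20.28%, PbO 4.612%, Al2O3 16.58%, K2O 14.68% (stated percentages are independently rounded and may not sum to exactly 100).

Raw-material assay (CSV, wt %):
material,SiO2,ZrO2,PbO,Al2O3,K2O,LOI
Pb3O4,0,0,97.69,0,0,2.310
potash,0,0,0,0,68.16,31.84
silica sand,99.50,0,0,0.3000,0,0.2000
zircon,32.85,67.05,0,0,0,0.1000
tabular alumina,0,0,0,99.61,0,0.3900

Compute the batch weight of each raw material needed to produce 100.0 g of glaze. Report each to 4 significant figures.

Batch per 100.0 g glaze:
  Pb3O4: 4.721 g
  potash: 21.54 g
  silica sand: 34.08 g
  zircon: 30.25 g
  tabular alumina: 16.54 g
Total batch = 107.1 g; LOI loss = 7.130 g; yield = 93.34%

The working math carries full float precision in every operation — values along the way are shown rounded to 4 significant figures in the working; a single rounding finalizes every reported figure; all derived quantities (net glass mass, the totals, LOI, five oxide percentages, yield) are re-derived starting from the weights for 100.0 g of glass at full float precision, as quoted within problem or answer.
Target oxide masses per 100.0 g glaze:
  SiO2: 43.85% × 100.0 = 43.85 g
  ZrO2: 20.28% × 100.0 = 20.28 g
  PbO: 4.612% × 100.0 = 4.612 g
  Al2O3: 16.58% × 100.0 = 16.58 g
  K2O: 14.68% × 100.0 = 14.68 g
Mass-balance tally per oxide applying the batch weights above, under the basis named above (sum by sum, the targets are met net of answer rounding effects):
  SiO2: 34.08·0.9950 + 30.25·0.3285 = 43.85 g (target 43.85 g)
  ZrO2: 30.25·0.6705 = 20.28 g (target 20.28 g)
  PbO: 4.721·0.9769 = 4.612 g (target 4.612 g)
  Al2O3: 34.08·0.003000 + 16.54·0.9961 = 16.58 g (target 16.58 g)
  K2O: 21.54·0.6816 = 14.68 g (target 14.68 g)
Glass-mass closure: batch total minus LOI = 100.0 g (oxide target masses add up to 100.0 g; basis as stated: 100.0 g — any gap is answer rounding).
Summing the batch: Σ batch = 107.1 g; loss to ignition Σ batch·LOI = 7.130 g; yield: glass divided by total = 93.34%.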